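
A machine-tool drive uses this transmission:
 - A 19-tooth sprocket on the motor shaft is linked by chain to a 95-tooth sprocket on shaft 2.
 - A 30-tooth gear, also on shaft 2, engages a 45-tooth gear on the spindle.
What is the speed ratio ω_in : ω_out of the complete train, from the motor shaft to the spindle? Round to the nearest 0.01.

Each stage contributes driven/driver: chain 95/19 = 5, gear mesh 45/30 = 1.5.
Overall: 5 × 1.5 = 7.5.

7.50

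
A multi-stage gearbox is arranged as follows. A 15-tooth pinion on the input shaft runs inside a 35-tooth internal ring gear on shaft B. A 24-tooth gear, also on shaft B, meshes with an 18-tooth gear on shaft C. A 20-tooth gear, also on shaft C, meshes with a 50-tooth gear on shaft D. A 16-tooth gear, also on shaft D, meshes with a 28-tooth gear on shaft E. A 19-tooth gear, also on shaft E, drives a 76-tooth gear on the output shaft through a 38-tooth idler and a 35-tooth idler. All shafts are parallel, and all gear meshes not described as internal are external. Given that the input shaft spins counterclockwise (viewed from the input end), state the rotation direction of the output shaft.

counterclockwise

the input shaft → shaft B: internal mesh, same direction → CCW.
shaft B → shaft C: external mesh, 1 reversal → CW.
shaft C → shaft D: external mesh, 1 reversal → CCW.
shaft D → shaft E: external mesh, 1 reversal → CW.
shaft E → the output shaft: driver → idler → idler → driven is 3 external meshes, 3 reversals → CCW.
6 reversals in total — an even number — so the output shaft turns the same way as the input shaft.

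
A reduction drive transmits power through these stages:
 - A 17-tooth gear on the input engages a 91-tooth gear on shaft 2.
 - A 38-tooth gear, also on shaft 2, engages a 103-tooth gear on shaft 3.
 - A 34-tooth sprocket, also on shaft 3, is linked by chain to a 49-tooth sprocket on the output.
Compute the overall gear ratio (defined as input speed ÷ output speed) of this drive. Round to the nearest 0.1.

Each stage contributes driven/driver: gear mesh 91/17 = 5.3529, gear mesh 103/38 = 2.7105, chain 49/34 = 1.4412.
Overall: 5.3529 × 2.7105 × 1.4412 = 20.91.

20.9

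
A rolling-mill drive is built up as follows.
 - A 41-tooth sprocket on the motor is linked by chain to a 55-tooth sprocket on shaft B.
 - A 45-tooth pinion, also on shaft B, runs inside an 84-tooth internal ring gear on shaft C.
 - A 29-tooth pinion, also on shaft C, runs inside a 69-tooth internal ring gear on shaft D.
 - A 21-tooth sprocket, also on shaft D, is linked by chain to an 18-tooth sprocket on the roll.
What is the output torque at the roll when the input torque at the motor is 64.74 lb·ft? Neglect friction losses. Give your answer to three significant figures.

331 lb·ft

chain 55/41 = 1.3415 → τ = 64.74·1.3415 = 86.846 lb·ft
internal gear 84/45 = 1.8667 → τ = 86.846·1.8667 = 162.11 lb·ft
internal gear 69/29 = 2.3793 → τ = 162.11·2.3793 = 385.72 lb·ft
chain 18/21 = 0.85714 → τ = 385.72·0.85714 = 330.62 lb·ft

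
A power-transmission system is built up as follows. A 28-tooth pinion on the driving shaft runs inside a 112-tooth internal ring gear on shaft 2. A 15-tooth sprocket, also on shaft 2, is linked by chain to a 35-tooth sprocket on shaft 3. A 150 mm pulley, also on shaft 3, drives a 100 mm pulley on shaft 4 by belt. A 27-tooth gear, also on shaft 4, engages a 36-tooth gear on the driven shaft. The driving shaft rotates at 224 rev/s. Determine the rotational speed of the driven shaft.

27 rev/s

internal gear 112/28 = 4 → 224/4 = 56 rev/s
chain 35/15 = 2.3333 → 56/2.3333 = 24 rev/s
belt 100/150 = 0.66667 → 24/0.66667 = 36 rev/s
gear mesh 36/27 = 1.3333 → 36/1.3333 = 27 rev/s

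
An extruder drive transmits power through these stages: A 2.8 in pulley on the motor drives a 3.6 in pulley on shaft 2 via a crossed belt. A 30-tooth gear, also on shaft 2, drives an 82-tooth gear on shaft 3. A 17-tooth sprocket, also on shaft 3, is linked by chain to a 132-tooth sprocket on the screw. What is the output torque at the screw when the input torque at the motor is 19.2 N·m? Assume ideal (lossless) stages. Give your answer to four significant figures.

523.9 N·m

Belt: ratio = 3.6/2.8 = 1.2857; torque at shaft 2 = 19.2 × 1.2857 = 24.686 N·m.
Gear mesh: ratio = 82/30 = 2.7333; torque at shaft 3 = 24.686 × 2.7333 = 67.474 N·m.
Chain: ratio = 132/17 = 7.7647; torque at the screw = 67.474 × 7.7647 = 523.92 N·m.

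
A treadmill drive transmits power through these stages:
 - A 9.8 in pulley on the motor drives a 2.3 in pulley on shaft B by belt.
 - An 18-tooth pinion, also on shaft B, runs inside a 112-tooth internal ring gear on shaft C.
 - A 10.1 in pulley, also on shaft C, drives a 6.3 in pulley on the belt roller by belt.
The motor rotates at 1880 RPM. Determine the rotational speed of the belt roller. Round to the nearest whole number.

2064 RPM

the motor → shaft B (belt, 2.3/9.8): 1880 ÷ 0.23469 = 8010.4 RPM
shaft B → shaft C (internal gear, 112/18): 8010.4 ÷ 6.2222 = 1287.4 RPM
shaft C → the belt roller (belt, 6.3/10.1): 1287.4 ÷ 0.62376 = 2063.9 RPM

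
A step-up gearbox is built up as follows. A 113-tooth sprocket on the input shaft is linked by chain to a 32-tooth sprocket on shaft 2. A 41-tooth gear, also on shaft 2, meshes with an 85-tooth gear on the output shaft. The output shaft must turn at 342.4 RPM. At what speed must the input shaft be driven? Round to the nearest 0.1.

Overall ratio R = 0.28319 × 2.0732 = 0.58709.
Required input speed = output speed × R = 342.4 × 0.58709 = 201.02 RPM.

201.0 RPM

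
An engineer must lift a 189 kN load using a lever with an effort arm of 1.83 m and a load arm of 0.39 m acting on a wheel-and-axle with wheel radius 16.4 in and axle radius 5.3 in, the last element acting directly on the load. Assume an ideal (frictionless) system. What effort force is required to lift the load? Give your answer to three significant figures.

13.0 kN

Lever MA = effort arm / load arm = 1.83/0.39 = 4.6923.
Wheel-and-axle MA = R/r = 16.4/5.3 = 3.0943.
Combined ideal MA = 4.6923 × 3.0943 = 14.52.
Effort = load / MA = 189 / 14.52 = 13.017 kN.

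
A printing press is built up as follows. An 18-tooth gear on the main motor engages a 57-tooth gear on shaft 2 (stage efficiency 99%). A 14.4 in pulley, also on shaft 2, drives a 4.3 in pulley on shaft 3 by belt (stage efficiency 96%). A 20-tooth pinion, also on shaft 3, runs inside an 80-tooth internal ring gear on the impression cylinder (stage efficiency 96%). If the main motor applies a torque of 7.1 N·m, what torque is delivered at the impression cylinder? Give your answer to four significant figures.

24.50 N·m

Gear mesh: ratio = 57/18 = 3.1667; torque at shaft 2 = 7.1 × 3.1667 × 0.99 = 22.258 N·m.
Belt: ratio = 4.3/14.4 = 0.29861; torque at shaft 3 = 22.258 × 0.29861 × 0.96 = 6.3808 N·m.
Internal gear: ratio = 80/20 = 4; torque at the impression cylinder = 6.3808 × 4 × 0.96 = 24.502 N·m.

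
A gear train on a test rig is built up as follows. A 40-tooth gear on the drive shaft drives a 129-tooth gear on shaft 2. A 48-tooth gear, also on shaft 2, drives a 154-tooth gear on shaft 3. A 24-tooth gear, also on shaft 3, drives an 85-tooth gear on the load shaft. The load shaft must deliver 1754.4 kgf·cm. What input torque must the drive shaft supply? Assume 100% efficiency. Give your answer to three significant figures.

Overall ratio R = 3.225 × 3.2083 × 3.5417 = 36.645.
Input torque = output torque / R = 1754.4 / 36.645 = 47.875 kgf·cm.

47.9 kgf·cm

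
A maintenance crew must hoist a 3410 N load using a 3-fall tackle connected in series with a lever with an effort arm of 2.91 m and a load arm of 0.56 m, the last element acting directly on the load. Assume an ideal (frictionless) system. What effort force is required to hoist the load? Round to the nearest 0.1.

Block-and-tackle MA = number of supporting rope parts = 3.
Lever MA = effort arm / load arm = 2.91/0.56 = 5.1964.
Combined ideal MA = 3 × 5.1964 = 15.589.
Effort = load / MA = 3410 / 15.589 = 218.74 N.

218.7 N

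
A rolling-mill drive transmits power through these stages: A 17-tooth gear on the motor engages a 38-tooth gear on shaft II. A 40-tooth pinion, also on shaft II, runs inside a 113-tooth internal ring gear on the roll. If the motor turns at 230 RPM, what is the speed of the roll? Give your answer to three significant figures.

the motor → shaft II (gear mesh, 38/17): 230 ÷ 2.2353 = 102.89 RPM
shaft II → the roll (internal gear, 113/40): 102.89 ÷ 2.825 = 36.423 RPM

36.4 RPM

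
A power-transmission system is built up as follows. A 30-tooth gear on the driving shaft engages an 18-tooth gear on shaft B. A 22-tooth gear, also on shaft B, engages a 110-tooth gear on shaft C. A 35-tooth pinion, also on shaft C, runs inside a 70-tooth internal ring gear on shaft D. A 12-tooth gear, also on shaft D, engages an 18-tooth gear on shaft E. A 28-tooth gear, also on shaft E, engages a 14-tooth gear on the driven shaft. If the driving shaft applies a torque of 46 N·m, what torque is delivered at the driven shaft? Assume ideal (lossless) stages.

gear mesh 18/30 = 0.6 → τ = 46·0.6 = 27.6 N·m
gear mesh 110/22 = 5 → τ = 27.6·5 = 138 N·m
internal gear 70/35 = 2 → τ = 138·2 = 276 N·m
gear mesh 18/12 = 1.5 → τ = 276·1.5 = 414 N·m
gear mesh 14/28 = 0.5 → τ = 414·0.5 = 207 N·m

207 N·m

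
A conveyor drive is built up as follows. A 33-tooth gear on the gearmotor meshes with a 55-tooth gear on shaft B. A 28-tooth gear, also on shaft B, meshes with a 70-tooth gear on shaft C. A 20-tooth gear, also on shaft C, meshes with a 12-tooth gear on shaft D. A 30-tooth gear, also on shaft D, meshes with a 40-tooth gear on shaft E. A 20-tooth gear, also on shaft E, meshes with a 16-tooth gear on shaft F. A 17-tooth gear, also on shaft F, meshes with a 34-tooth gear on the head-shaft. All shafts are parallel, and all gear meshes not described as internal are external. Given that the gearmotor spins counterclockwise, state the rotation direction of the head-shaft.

the gearmotor → shaft B: external mesh, 1 reversal → CW.
shaft B → shaft C: external mesh, 1 reversal → CCW.
shaft C → shaft D: external mesh, 1 reversal → CW.
shaft D → shaft E: external mesh, 1 reversal → CCW.
shaft E → shaft F: external mesh, 1 reversal → CW.
shaft F → the head-shaft: external mesh, 1 reversal → CCW.
6 reversals in total — an even number — so the head-shaft turns the same way as the gearmotor.

counterclockwise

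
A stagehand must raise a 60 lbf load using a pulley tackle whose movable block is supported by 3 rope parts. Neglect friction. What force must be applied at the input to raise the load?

20 lbf

Block-and-tackle MA = number of supporting rope parts = 3.
Effort = load / MA = 60 / 3 = 20 lbf.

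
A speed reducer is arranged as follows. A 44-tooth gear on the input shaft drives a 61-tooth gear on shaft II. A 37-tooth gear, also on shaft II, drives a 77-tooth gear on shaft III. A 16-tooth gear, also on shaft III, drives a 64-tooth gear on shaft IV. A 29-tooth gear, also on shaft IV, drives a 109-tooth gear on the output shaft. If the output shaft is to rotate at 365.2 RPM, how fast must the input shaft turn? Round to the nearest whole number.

Overall ratio R = 1.3864 × 2.0811 × 4 × 3.7586 = 43.377.
Required input speed = output speed × R = 365.2 × 43.377 = 15841 RPM.

15841 RPM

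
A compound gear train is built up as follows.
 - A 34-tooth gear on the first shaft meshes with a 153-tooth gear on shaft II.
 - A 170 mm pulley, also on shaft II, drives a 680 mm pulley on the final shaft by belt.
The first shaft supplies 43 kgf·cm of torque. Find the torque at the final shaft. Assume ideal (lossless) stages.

774 kgf·cm

Gear mesh: ratio = 153/34 = 4.5; torque at shaft II = 43 × 4.5 = 193.5 kgf·cm.
Belt: ratio = 680/170 = 4; torque at the final shaft = 193.5 × 4 = 774 kgf·cm.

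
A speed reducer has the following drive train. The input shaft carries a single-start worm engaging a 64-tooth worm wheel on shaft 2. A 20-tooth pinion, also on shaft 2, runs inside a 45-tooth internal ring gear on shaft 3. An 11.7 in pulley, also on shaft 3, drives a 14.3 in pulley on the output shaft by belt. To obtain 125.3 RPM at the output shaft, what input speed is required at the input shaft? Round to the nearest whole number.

22053 RPM

Overall ratio R = 64 × 2.25 × 1.2222 = 176.
Required input speed = output speed × R = 125.3 × 176 = 22053 RPM.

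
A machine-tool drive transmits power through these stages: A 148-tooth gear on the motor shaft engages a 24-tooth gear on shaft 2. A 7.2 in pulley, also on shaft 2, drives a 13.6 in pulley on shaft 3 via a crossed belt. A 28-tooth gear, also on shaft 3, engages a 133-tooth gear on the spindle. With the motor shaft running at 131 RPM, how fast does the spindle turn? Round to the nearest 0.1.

the motor shaft → shaft 2 (gear mesh, 24/148): 131 ÷ 0.16216 = 807.83 RPM
shaft 2 → shaft 3 (belt, 13.6/7.2): 807.83 ÷ 1.8889 = 427.68 RPM
shaft 3 → the spindle (gear mesh, 133/28): 427.68 ÷ 4.75 = 90.037 RPM

90.0 RPM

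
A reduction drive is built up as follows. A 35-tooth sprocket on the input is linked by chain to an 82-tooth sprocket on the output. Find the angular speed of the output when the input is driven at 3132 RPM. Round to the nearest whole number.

Chain: ratio = 82/35 = 2.3429, so the output turns at 3132 / 2.3429 = 1336.8 RPM.

1337 RPM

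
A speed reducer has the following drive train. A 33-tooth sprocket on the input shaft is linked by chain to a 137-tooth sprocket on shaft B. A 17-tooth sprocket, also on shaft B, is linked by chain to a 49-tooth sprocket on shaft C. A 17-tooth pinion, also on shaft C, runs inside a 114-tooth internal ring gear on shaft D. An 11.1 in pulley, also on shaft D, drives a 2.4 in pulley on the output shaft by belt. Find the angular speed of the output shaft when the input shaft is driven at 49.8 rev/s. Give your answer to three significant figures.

2.87 rev/s

chain 137/33 = 4.1515 → 49.8/4.1515 = 11.996 rev/s
chain 49/17 = 2.8824 → 11.996/2.8824 = 4.1617 rev/s
internal gear 114/17 = 6.7059 → 4.1617/6.7059 = 0.62061 rev/s
belt 2.4/11.1 = 0.21622 → 0.62061/0.21622 = 2.8703 rev/s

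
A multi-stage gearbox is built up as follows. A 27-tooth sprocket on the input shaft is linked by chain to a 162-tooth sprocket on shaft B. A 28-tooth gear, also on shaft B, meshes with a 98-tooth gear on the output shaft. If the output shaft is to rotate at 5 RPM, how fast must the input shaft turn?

Overall ratio R = 6 × 3.5 = 21.
Required input speed = output speed × R = 5 × 21 = 105 RPM.

105 RPM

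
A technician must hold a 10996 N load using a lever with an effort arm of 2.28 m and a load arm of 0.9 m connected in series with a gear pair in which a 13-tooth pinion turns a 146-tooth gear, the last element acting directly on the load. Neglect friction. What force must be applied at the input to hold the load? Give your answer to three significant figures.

386 N

Lever MA = effort arm / load arm = 2.28/0.9 = 2.5333.
Gear pair MA = 146/13 = 11.231.
Combined ideal MA = 2.5333 × 11.231 = 28.451.
Effort = load / MA = 10996 / 28.451 = 386.49 N.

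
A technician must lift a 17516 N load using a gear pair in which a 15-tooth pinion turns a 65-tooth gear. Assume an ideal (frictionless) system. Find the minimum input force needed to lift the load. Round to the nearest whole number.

Gear pair MA = 65/15 = 4.3333.
Effort = load / MA = 17516 / 4.3333 = 4042.2 N.

4042 N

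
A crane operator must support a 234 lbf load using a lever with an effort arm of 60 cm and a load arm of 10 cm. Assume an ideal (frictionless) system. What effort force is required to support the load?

39 lbf

Lever MA = effort arm / load arm = 60/10 = 6.
Effort = load / MA = 234 / 6 = 39 lbf.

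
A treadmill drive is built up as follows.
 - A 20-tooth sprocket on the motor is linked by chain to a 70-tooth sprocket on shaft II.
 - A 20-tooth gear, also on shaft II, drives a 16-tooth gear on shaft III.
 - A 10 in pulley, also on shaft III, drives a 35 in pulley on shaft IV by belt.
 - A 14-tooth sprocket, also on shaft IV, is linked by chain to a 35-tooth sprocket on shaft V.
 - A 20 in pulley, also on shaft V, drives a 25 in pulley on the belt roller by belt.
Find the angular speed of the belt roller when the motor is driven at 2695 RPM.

the motor → shaft II (chain, 70/20): 2695 ÷ 3.5 = 770 RPM
shaft II → shaft III (gear mesh, 16/20): 770 ÷ 0.8 = 962.5 RPM
shaft III → shaft IV (belt, 35/10): 962.5 ÷ 3.5 = 275 RPM
shaft IV → shaft V (chain, 35/14): 275 ÷ 2.5 = 110 RPM
shaft V → the belt roller (belt, 25/20): 110 ÷ 1.25 = 88 RPM

88 RPM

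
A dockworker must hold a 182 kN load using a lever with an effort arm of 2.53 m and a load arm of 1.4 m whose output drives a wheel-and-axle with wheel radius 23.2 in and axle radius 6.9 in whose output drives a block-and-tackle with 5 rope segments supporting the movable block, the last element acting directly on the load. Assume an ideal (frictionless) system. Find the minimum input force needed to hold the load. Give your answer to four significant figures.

Lever MA = effort arm / load arm = 2.53/1.4 = 1.8071.
Wheel-and-axle MA = R/r = 23.2/6.9 = 3.3623.
Block-and-tackle MA = number of supporting rope parts = 5.
Combined ideal MA = 1.8071 × 3.3623 × 5 = 30.381.
Effort = load / MA = 182 / 30.381 = 5.9906 kN.

5.991 kN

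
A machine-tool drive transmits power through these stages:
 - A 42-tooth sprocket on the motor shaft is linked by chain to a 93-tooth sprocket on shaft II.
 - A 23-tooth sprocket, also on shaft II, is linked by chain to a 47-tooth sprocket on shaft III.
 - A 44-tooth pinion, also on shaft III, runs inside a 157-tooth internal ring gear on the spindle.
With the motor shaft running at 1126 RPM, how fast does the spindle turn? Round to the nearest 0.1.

chain 93/42 = 2.2143 → 1126/2.2143 = 508.52 RPM
chain 47/23 = 2.0435 → 508.52/2.0435 = 248.85 RPM
internal gear 157/44 = 3.5682 → 248.85/3.5682 = 69.741 RPM

69.7 RPM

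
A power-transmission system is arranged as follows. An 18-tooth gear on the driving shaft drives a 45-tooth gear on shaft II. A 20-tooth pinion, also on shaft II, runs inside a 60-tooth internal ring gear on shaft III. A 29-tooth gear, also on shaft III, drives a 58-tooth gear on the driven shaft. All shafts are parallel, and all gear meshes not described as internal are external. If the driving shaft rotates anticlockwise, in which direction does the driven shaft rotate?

the driving shaft → shaft II: external mesh, 1 reversal → CW.
shaft II → shaft III: internal mesh, same direction → CW.
shaft III → the driven shaft: external mesh, 1 reversal → CCW.
2 reversals in total — an even number — so the driven shaft turns the same way as the driving shaft.

anticlockwise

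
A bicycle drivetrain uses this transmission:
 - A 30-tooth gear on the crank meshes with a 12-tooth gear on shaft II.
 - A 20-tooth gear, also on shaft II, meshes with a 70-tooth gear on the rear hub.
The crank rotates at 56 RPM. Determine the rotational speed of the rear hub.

the crank → shaft II (gear mesh, 12/30): 56 ÷ 0.4 = 140 RPM
shaft II → the rear hub (gear mesh, 70/20): 140 ÷ 3.5 = 40 RPM

40 RPM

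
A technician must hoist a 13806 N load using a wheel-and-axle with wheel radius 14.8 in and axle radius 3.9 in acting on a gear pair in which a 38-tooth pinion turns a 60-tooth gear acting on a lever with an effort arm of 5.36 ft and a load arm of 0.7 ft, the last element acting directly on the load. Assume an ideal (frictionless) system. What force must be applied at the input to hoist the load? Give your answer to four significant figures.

300.9 N

Wheel-and-axle MA = R/r = 14.8/3.9 = 3.7949.
Gear pair MA = 60/38 = 1.5789.
Lever MA = effort arm / load arm = 5.36/0.7 = 7.6571.
Combined ideal MA = 3.7949 × 1.5789 × 7.6571 = 45.881.
Effort = load / MA = 13806 / 45.881 = 300.91 N.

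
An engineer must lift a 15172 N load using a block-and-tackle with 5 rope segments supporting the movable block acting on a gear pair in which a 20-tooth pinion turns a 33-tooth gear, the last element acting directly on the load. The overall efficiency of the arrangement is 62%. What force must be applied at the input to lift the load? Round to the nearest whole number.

Block-and-tackle MA = number of supporting rope parts = 5.
Gear pair MA = 33/20 = 1.65.
Combined ideal MA = 5 × 1.65 = 8.25.
Actual MA = 8.25 × 0.62 = 5.115.
Effort = load / actual MA = 15172 / 5.115 = 2966.2 N.

2966 N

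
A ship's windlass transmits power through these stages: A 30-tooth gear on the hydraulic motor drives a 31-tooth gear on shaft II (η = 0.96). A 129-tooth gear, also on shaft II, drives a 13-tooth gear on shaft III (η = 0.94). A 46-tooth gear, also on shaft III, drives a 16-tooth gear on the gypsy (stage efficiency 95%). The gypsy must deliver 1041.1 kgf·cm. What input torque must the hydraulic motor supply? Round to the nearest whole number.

33528 kgf·cm

Overall ratio R = 1.0333 × 0.10078 × 0.34783 = 0.036221; overall efficiency η = 0.96 × 0.94 × 0.95 = 0.8573.
Input torque = output torque / (R × η) = 1041.1 / (0.036221 × 0.8573) = 33528 kgf·cm.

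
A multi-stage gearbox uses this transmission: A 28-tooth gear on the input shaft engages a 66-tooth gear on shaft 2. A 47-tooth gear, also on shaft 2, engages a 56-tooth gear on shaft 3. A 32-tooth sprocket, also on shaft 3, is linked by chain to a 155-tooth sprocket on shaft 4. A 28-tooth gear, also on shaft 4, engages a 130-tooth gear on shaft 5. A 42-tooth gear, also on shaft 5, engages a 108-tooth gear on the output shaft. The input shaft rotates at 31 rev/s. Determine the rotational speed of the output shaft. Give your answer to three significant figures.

0.191 rev/s

gear mesh 66/28 = 2.3571 → 31/2.3571 = 13.152 rev/s
gear mesh 56/47 = 1.1915 → 13.152/1.1915 = 11.038 rev/s
chain 155/32 = 4.8438 → 11.038/4.8438 = 2.2788 rev/s
gear mesh 130/28 = 4.6429 → 2.2788/4.6429 = 0.49082 rev/s
gear mesh 108/42 = 2.5714 → 0.49082/2.5714 = 0.19087 rev/s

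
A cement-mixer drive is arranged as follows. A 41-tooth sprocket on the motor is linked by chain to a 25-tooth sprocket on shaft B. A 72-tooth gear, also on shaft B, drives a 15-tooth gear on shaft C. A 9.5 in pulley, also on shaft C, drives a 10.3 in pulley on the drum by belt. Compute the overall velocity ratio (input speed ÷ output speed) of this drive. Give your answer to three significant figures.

0.138

Each stage contributes driven/driver: chain 25/41 = 0.60976, gear mesh 15/72 = 0.20833, belt 10.3/9.5 = 1.0842.
Overall: 0.60976 × 0.20833 × 1.0842 = 0.13773.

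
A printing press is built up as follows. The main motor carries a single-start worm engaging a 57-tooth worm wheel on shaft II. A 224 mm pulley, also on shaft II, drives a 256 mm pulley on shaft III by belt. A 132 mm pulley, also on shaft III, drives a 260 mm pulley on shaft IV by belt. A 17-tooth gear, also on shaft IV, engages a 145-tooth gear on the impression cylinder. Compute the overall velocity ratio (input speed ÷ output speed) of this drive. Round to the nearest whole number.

Each stage contributes driven/driver: worm 57/1 = 57, belt 256/224 = 1.1429, belt 260/132 = 1.9697, gear mesh 145/17 = 8.5294.
Overall: 57 × 1.1429 × 1.9697 × 8.5294 = 1094.4.

1094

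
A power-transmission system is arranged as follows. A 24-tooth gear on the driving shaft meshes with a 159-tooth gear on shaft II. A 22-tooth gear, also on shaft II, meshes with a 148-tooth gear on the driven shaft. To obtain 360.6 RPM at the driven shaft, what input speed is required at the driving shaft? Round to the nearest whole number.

Overall ratio R = 6.625 × 6.7273 = 44.568.
Required input speed = output speed × R = 360.6 × 44.568 = 16071 RPM.

16071 RPM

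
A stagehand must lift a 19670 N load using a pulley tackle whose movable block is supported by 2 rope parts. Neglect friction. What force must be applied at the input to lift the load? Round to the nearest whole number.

9835 N

Block-and-tackle MA = number of supporting rope parts = 2.
Effort = load / MA = 19670 / 2 = 9835 N.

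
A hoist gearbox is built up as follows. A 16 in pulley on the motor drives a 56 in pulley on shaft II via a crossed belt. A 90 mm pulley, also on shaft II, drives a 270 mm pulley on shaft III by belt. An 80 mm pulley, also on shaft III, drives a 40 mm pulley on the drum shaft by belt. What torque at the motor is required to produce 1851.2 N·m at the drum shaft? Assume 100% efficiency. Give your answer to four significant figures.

352.6 N·m

Overall ratio R = 3.5 × 3 × 0.5 = 5.25.
Input torque = output torque / R = 1851.2 / 5.25 = 352.61 N·m.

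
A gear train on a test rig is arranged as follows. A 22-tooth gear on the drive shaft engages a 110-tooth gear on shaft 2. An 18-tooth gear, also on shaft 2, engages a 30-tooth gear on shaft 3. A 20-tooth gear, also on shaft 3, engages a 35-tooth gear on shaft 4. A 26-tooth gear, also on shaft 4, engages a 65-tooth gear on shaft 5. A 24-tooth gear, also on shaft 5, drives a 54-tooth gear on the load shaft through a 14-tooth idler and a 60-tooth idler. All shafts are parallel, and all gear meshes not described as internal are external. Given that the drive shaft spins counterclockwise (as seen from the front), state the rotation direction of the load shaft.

the drive shaft → shaft 2: external mesh, 1 reversal → CW.
shaft 2 → shaft 3: external mesh, 1 reversal → CCW.
shaft 3 → shaft 4: external mesh, 1 reversal → CW.
shaft 4 → shaft 5: external mesh, 1 reversal → CCW.
shaft 5 → the load shaft: driver → idler → idler → driven is 3 external meshes, 3 reversals → CW.
7 reversals in total — an odd number — so the load shaft turns opposite to the drive shaft.

clockwise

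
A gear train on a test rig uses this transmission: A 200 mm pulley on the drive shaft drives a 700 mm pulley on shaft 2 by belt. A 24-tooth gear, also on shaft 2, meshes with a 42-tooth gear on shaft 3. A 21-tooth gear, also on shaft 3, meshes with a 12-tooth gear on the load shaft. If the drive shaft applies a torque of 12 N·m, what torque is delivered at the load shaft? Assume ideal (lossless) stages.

42 N·m

belt 700/200 = 3.5 → τ = 12·3.5 = 42 N·m
gear mesh 42/24 = 1.75 → τ = 42·1.75 = 73.5 N·m
gear mesh 12/21 = 0.57143 → τ = 73.5·0.57143 = 42 N·m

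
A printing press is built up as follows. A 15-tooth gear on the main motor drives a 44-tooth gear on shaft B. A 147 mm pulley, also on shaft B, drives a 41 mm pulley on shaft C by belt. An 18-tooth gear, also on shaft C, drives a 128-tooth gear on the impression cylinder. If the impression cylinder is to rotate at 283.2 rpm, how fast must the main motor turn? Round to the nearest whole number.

1648 rpm

Overall ratio R = 2.9333 × 0.27891 × 7.1111 = 5.8179.
Required input speed = output speed × R = 283.2 × 5.8179 = 1647.6 rpm.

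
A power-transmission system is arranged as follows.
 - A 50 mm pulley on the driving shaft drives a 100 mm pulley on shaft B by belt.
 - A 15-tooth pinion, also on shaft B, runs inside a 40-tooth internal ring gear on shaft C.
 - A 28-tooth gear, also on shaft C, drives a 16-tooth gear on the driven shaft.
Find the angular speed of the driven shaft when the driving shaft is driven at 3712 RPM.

1218 RPM

belt 100/50 = 2 → 3712/2 = 1856 RPM
internal gear 40/15 = 2.6667 → 1856/2.6667 = 696 RPM
gear mesh 16/28 = 0.57143 → 696/0.57143 = 1218 RPM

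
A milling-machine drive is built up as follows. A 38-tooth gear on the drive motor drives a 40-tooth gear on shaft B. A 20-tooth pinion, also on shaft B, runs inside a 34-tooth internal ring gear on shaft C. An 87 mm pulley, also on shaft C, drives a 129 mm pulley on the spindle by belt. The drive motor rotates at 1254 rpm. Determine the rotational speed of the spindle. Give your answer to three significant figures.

473 rpm

gear mesh 40/38 = 1.0526 → 1254/1.0526 = 1191.3 rpm
internal gear 34/20 = 1.7 → 1191.3/1.7 = 700.76 rpm
belt 129/87 = 1.4828 → 700.76/1.4828 = 472.61 rpm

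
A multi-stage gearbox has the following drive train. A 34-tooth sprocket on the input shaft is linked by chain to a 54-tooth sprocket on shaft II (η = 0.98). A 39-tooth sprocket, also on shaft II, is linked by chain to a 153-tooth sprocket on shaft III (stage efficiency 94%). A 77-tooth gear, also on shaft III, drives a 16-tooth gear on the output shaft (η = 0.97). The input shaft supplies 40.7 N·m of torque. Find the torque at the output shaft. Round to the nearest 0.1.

chain 54/34 = 1.5882 → τ = 40.7·1.5882·0.98 = 63.348 N·m
chain 153/39 = 3.9231 → τ = 63.348·3.9231·0.94 = 233.61 N·m
gear mesh 16/77 = 0.20779 → τ = 233.61·0.20779·0.97 = 47.086 N·m

47.1 N·m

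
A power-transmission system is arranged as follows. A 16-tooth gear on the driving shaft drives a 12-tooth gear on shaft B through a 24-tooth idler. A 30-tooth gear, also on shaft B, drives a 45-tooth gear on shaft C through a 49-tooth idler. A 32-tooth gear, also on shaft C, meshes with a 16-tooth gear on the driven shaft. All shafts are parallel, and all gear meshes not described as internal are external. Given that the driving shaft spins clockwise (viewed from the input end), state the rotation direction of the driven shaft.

the driving shaft → shaft B: driver → idler → driven is 2 external meshes, 2 reversals → CW.
shaft B → shaft C: driver → idler → driven is 2 external meshes, 2 reversals → CW.
shaft C → the driven shaft: external mesh, 1 reversal → CCW.
5 reversals in total — an odd number — so the driven shaft turns opposite to the driving shaft.

anticlockwise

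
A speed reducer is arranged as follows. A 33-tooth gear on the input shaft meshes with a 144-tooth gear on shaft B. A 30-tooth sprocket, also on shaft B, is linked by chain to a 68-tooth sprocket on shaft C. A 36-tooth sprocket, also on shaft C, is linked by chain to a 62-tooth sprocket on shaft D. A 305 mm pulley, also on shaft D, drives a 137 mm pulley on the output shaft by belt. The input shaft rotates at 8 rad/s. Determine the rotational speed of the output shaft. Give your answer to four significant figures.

1.046 rad/s

the input shaft → shaft B (gear mesh, 144/33): 8 ÷ 4.3636 = 1.8333 rad/s
shaft B → shaft C (chain, 68/30): 1.8333 ÷ 2.2667 = 0.80882 rad/s
shaft C → shaft D (chain, 62/36): 0.80882 ÷ 1.7222 = 0.46964 rad/s
shaft D → the output shaft (belt, 137/305): 0.46964 ÷ 0.44918 = 1.0455 rad/s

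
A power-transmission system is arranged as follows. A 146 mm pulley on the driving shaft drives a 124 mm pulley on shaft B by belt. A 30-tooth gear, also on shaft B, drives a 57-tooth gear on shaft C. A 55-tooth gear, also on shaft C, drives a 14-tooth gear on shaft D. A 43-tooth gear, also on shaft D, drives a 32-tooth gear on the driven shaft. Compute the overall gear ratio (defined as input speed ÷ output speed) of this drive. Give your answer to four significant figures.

0.3057

Each stage contributes driven/driver: belt 124/146 = 0.84932, gear mesh 57/30 = 1.9, gear mesh 14/55 = 0.25455, gear mesh 32/43 = 0.74419.
Overall: 0.84932 × 1.9 × 0.25455 × 0.74419 = 0.30568.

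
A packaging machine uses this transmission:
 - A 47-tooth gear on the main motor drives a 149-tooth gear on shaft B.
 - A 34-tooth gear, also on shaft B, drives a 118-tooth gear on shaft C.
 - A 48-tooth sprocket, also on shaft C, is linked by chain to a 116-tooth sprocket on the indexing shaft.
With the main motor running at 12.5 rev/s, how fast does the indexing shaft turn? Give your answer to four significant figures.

0.4701 rev/s

gear mesh 149/47 = 3.1702 → 12.5/3.1702 = 3.943 rev/s
gear mesh 118/34 = 3.4706 → 3.943/3.4706 = 1.1361 rev/s
chain 116/48 = 2.4167 → 1.1361/2.4167 = 0.47011 rev/s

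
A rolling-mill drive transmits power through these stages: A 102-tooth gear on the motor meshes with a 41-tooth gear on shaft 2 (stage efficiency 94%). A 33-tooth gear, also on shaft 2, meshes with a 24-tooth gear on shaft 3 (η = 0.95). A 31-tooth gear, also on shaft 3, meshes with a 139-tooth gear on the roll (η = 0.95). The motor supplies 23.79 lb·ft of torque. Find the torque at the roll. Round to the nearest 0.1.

26.5 lb·ft

After the gear mesh (41/102): 23.79 × 0.40196 × 0.94 = 8.9889 lb·ft
After the gear mesh (24/33): 8.9889 × 0.72727 × 0.95 = 6.2105 lb·ft
After the gear mesh (139/31): 6.2105 × 4.4839 × 0.95 = 26.455 lb·ft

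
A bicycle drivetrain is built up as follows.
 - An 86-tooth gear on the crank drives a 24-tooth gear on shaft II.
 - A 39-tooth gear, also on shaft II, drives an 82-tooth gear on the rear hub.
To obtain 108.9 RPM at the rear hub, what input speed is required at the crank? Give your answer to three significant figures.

63.9 RPM

Overall ratio R = 0.27907 × 2.1026 = 0.58676.
Required input speed = output speed × R = 108.9 × 0.58676 = 63.898 RPM.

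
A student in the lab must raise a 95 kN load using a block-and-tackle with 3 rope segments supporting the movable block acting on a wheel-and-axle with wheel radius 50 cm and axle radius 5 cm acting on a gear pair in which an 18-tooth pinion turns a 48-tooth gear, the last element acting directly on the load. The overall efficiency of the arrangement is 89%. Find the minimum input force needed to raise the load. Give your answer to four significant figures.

Block-and-tackle MA = number of supporting rope parts = 3.
Wheel-and-axle MA = R/r = 50/5 = 10.
Gear pair MA = 48/18 = 2.6667.
Combined ideal MA = 3 × 10 × 2.6667 = 80.
Actual MA = 80 × 0.89 = 71.2.
Effort = load / actual MA = 95 / 71.2 = 1.3343 kN.

1.334 kN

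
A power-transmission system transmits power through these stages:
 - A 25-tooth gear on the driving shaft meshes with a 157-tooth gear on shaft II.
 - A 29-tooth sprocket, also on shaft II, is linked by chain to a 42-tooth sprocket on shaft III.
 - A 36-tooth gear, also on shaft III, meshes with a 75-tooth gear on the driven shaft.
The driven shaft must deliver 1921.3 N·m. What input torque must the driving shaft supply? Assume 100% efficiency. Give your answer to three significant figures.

101 N·m

Overall ratio R = 6.28 × 1.4483 × 2.0833 = 18.948.
Input torque = output torque / R = 1921.3 / 18.948 = 101.4 N·m.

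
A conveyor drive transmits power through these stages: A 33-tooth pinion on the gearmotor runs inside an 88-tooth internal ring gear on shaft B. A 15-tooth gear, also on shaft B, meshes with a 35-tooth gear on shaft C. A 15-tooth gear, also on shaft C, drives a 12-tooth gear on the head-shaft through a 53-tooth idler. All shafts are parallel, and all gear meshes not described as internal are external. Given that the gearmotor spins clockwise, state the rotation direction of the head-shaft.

the gearmotor → shaft B: internal mesh, same direction → CW.
shaft B → shaft C: external mesh, 1 reversal → CCW.
shaft C → the head-shaft: driver → idler → driven is 2 external meshes, 2 reversals → CCW.
3 reversals in total — an odd number — so the head-shaft turns opposite to the gearmotor.

counterclockwise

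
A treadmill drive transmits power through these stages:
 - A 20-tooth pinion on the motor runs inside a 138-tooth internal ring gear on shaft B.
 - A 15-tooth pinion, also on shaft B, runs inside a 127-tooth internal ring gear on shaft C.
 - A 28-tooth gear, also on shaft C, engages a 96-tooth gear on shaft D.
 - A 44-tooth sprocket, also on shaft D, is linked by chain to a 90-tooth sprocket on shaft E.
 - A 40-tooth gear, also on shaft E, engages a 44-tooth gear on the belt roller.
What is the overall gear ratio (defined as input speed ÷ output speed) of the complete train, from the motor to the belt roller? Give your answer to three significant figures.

451

Each stage contributes driven/driver: internal gear 138/20 = 6.9, internal gear 127/15 = 8.4667, gear mesh 96/28 = 3.4286, chain 90/44 = 2.0455, gear mesh 44/40 = 1.1.
Overall: 6.9 × 8.4667 × 3.4286 × 2.0455 × 1.1 = 450.67.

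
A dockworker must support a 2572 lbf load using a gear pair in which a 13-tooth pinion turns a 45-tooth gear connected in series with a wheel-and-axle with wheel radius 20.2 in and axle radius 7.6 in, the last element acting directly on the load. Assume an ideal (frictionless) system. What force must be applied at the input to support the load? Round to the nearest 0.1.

279.6 lbf

Gear pair MA = 45/13 = 3.4615.
Wheel-and-axle MA = R/r = 20.2/7.6 = 2.6579.
Combined ideal MA = 3.4615 × 2.6579 = 9.2004.
Effort = load / MA = 2572 / 9.2004 = 279.55 lbf.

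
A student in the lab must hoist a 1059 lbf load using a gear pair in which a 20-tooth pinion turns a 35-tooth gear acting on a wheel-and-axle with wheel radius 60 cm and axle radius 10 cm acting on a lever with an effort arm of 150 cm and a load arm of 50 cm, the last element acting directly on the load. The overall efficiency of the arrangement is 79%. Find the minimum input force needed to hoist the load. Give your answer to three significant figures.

42.6 lbf

Gear pair MA = 35/20 = 1.75.
Wheel-and-axle MA = R/r = 60/10 = 6.
Lever MA = effort arm / load arm = 150/50 = 3.
Combined ideal MA = 1.75 × 6 × 3 = 31.5.
Actual MA = 31.5 × 0.79 = 24.885.
Effort = load / actual MA = 1059 / 24.885 = 42.556 lbf.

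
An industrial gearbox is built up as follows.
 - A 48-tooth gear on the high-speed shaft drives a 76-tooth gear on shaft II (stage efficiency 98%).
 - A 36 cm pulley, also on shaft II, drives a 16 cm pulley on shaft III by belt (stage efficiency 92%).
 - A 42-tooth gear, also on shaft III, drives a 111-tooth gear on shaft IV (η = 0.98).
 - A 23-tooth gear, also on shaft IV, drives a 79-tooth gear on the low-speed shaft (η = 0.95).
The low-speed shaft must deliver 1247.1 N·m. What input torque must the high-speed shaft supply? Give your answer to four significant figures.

232.6 N·m

Overall ratio R = 1.5833 × 0.44444 × 2.6429 × 3.4348 = 6.388; overall efficiency η = 0.98 × 0.92 × 0.98 × 0.95 = 0.8394.
Input torque = output torque / (R × η) = 1247.1 / (6.388 × 0.8394) = 232.58 N·m.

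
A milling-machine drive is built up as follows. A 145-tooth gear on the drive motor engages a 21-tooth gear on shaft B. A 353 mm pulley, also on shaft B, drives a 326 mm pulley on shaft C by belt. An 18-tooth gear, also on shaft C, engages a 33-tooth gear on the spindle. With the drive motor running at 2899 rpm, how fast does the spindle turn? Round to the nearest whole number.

11823 rpm

Gear mesh: ratio = 21/145 = 0.14483, so shaft B turns at 2899 / 0.14483 = 20017 rpm.
Belt: ratio = 326/353 = 0.92351, so shaft C turns at 20017 / 0.92351 = 21675 rpm.
Gear mesh: ratio = 33/18 = 1.8333, so the spindle turns at 21675 / 1.8333 = 11823 rpm.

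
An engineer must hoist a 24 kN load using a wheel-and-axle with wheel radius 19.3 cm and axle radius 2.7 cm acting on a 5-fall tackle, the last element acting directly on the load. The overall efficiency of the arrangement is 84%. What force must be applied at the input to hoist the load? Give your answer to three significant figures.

Wheel-and-axle MA = R/r = 19.3/2.7 = 7.1481.
Block-and-tackle MA = number of supporting rope parts = 5.
Combined ideal MA = 7.1481 × 5 = 35.741.
Actual MA = 35.741 × 0.84 = 30.022.
Effort = load / actual MA = 24 / 30.022 = 0.79941 kN.

0.799 kN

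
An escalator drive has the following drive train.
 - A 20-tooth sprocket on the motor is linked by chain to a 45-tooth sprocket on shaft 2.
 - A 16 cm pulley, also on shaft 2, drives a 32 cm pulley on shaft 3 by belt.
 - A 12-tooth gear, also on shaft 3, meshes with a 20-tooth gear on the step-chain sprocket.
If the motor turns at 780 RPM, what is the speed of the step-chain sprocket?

the motor → shaft 2 (chain, 45/20): 780 ÷ 2.25 = 346.67 RPM
shaft 2 → shaft 3 (belt, 32/16): 346.67 ÷ 2 = 173.33 RPM
shaft 3 → the step-chain sprocket (gear mesh, 20/12): 173.33 ÷ 1.6667 = 104 RPM

104 RPM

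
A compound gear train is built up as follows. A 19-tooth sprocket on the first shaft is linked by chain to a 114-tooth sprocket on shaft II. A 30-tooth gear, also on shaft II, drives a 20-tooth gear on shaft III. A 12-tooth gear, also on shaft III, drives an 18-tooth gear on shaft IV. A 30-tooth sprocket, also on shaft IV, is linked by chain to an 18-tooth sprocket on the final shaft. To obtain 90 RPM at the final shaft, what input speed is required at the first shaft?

Overall ratio R = 6 × 0.66667 × 1.5 × 0.6 = 3.6.
Required input speed = output speed × R = 90 × 3.6 = 324 RPM.

324 RPM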